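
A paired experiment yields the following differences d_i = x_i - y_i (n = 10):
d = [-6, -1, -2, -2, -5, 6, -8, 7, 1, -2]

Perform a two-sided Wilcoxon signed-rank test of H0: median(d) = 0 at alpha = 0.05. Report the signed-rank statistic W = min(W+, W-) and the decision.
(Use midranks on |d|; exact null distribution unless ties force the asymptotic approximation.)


Step 1: Drop any zero differences (none here) and take |d_i|.
|d| = [6, 1, 2, 2, 5, 6, 8, 7, 1, 2]
Step 2: Midrank |d_i| (ties get averaged ranks).
ranks: |6|->7.5, |1|->1.5, |2|->4, |2|->4, |5|->6, |6|->7.5, |8|->10, |7|->9, |1|->1.5, |2|->4
Step 3: Attach original signs; sum ranks with positive sign and with negative sign.
W+ = 7.5 + 9 + 1.5 = 18
W- = 7.5 + 1.5 + 4 + 4 + 6 + 10 + 4 = 37
(Check: W+ + W- = 55 should equal n(n+1)/2 = 55.)
Step 4: Test statistic W = min(W+, W-) = 18.
Step 5: Ties in |d|, so use the tie-corrected normal approximation.
        E[W] = n(n+1)/4 = 10*11/4 = 27.5.
        Tie groups: |d|=1 (t=2), |d|=2 (t=3), |d|=6 (t=2); sum(t^3 - t) = 36.
        Var[W] = n(n+1)(2n+1)/24 - sum(t^3-t)/48 = 2310/24 - 36/48 = 95.5.
        z = (W - E[W]) / sqrt(Var[W]) = (18 - 27.5) / 9.7724 = -0.9721.
        Two-sided p = 2*Phi(z) = 0.330989.
Step 6: alpha = 0.05. fail to reject H0.

W+ = 18, W- = 37, W = min = 18, p = 0.330989, fail to reject H0.


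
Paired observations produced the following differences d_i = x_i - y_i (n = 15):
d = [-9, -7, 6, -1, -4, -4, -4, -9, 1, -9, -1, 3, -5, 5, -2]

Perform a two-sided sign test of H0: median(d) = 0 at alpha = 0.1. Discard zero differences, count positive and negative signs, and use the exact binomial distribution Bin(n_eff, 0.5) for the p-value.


Step 1: Discard zero differences. Original n = 15; n_eff = number of nonzero differences = 15.
Nonzero differences (with sign): -9, -7, +6, -1, -4, -4, -4, -9, +1, -9, -1, +3, -5, +5, -2
Step 2: Count signs: positive = 4, negative = 11.
Step 3: Under H0: P(positive) = 0.5, so the number of positives S ~ Bin(15, 0.5).
Step 4: Two-sided exact p-value = sum of Bin(15,0.5) probabilities at or below the observed probability = 0.118469.
Step 5: alpha = 0.1. fail to reject H0.

n_eff = 15, pos = 4, neg = 11, p = 0.118469, fail to reject H0.


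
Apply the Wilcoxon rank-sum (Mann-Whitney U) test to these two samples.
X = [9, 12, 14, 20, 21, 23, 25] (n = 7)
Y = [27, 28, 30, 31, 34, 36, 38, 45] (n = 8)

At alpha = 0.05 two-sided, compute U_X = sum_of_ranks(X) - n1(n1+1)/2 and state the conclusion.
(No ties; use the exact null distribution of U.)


Step 1: Combine and sort all 15 observations; assign midranks.
sorted (value, group): (9,X), (12,X), (14,X), (20,X), (21,X), (23,X), (25,X), (27,Y), (28,Y), (30,Y), (31,Y), (34,Y), (36,Y), (38,Y), (45,Y)
ranks: 9->1, 12->2, 14->3, 20->4, 21->5, 23->6, 25->7, 27->8, 28->9, 30->10, 31->11, 34->12, 36->13, 38->14, 45->15
Step 2: Rank sum for X: R1 = 1 + 2 + 3 + 4 + 5 + 6 + 7 = 28.
Step 3: U_X = R1 - n1(n1+1)/2 = 28 - 7*8/2 = 28 - 28 = 0.
       U_Y = n1*n2 - U_X = 56 - 0 = 56.
Step 4: No ties, so the exact null distribution of U (based on enumerating the C(15,7) = 6435 equally likely rank assignments) gives the two-sided p-value.
Step 5: p-value = 0.000311; compare to alpha = 0.05. reject H0.

U_X = 0, p = 0.000311, reject H0 at alpha = 0.05.


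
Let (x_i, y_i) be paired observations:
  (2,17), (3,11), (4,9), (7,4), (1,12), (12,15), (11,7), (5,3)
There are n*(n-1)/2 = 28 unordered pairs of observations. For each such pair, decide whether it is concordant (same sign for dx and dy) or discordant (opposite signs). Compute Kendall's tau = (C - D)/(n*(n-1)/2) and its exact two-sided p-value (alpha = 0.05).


Step 1: Enumerate the 28 unordered pairs (i,j) with i<j and classify each by sign(x_j-x_i) * sign(y_j-y_i).
  (1,2):dx=+1,dy=-6->D; (1,3):dx=+2,dy=-8->D; (1,4):dx=+5,dy=-13->D; (1,5):dx=-1,dy=-5->C
  (1,6):dx=+10,dy=-2->D; (1,7):dx=+9,dy=-10->D; (1,8):dx=+3,dy=-14->D; (2,3):dx=+1,dy=-2->D
  (2,4):dx=+4,dy=-7->D; (2,5):dx=-2,dy=+1->D; (2,6):dx=+9,dy=+4->C; (2,7):dx=+8,dy=-4->D
  (2,8):dx=+2,dy=-8->D; (3,4):dx=+3,dy=-5->D; (3,5):dx=-3,dy=+3->D; (3,6):dx=+8,dy=+6->C
  (3,7):dx=+7,dy=-2->D; (3,8):dx=+1,dy=-6->D; (4,5):dx=-6,dy=+8->D; (4,6):dx=+5,dy=+11->C
  (4,7):dx=+4,dy=+3->C; (4,8):dx=-2,dy=-1->C; (5,6):dx=+11,dy=+3->C; (5,7):dx=+10,dy=-5->D
  (5,8):dx=+4,dy=-9->D; (6,7):dx=-1,dy=-8->C; (6,8):dx=-7,dy=-12->C; (7,8):dx=-6,dy=-4->C
Step 2: C = 10, D = 18, total pairs = 28.
Step 3: tau = (C - D)/(n(n-1)/2) = (10 - 18)/28 = -0.285714.
Step 4: Exact two-sided p-value (enumerate n! = 40320 permutations of y under H0): p = 0.398760.
Step 5: alpha = 0.05. fail to reject H0.

tau_b = -0.2857 (C=10, D=18), p = 0.398760, fail to reject H0.


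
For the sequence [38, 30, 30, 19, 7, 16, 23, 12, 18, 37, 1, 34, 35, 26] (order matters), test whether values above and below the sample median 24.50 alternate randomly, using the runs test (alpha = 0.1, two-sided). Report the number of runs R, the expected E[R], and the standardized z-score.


Step 1: Compute median = 24.50; label A = above, B = below.
Labels in order: AAABBBBBBABAAA  (n_A = 7, n_B = 7)
Step 2: Count runs R = 5.
Step 3: Under H0 (random ordering), E[R] = 2*n_A*n_B/(n_A+n_B) + 1 = 2*7*7/14 + 1 = 8.0000.
        Var[R] = 2*n_A*n_B*(2*n_A*n_B - n_A - n_B) / ((n_A+n_B)^2 * (n_A+n_B-1)) = 8232/2548 = 3.2308.
        SD[R] = 1.7974.
Step 4: Continuity-corrected z = (R + 0.5 - E[R]) / SD[R] = (5 + 0.5 - 8.0000) / 1.7974 = -1.3909.
Step 5: Two-sided p-value via normal approximation = 2*(1 - Phi(|z|)) = 0.164264.
Step 6: alpha = 0.1. fail to reject H0.

R = 5, z = -1.3909, p = 0.164264, fail to reject H0.


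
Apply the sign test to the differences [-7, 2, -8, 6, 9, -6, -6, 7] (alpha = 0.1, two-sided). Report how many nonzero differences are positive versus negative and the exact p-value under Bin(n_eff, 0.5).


Step 1: Discard zero differences. Original n = 8; n_eff = number of nonzero differences = 8.
Nonzero differences (with sign): -7, +2, -8, +6, +9, -6, -6, +7
Step 2: Count signs: positive = 4, negative = 4.
Step 3: Under H0: P(positive) = 0.5, so the number of positives S ~ Bin(8, 0.5).
Step 4: Two-sided exact p-value = sum of Bin(8,0.5) probabilities at or below the observed probability = 1.000000.
Step 5: alpha = 0.1. fail to reject H0.

n_eff = 8, pos = 4, neg = 4, p = 1.000000, fail to reject H0.


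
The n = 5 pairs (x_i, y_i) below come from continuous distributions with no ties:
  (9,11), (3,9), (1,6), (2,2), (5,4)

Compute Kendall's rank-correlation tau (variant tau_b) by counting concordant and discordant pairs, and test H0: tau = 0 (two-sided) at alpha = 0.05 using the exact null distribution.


Step 1: Enumerate the 10 unordered pairs (i,j) with i<j and classify each by sign(x_j-x_i) * sign(y_j-y_i).
  (1,2):dx=-6,dy=-2->C; (1,3):dx=-8,dy=-5->C; (1,4):dx=-7,dy=-9->C; (1,5):dx=-4,dy=-7->C
  (2,3):dx=-2,dy=-3->C; (2,4):dx=-1,dy=-7->C; (2,5):dx=+2,dy=-5->D; (3,4):dx=+1,dy=-4->D
  (3,5):dx=+4,dy=-2->D; (4,5):dx=+3,dy=+2->C
Step 2: C = 7, D = 3, total pairs = 10.
Step 3: tau = (C - D)/(n(n-1)/2) = (7 - 3)/10 = 0.400000.
Step 4: Exact two-sided p-value (enumerate n! = 120 permutations of y under H0): p = 0.483333.
Step 5: alpha = 0.05. fail to reject H0.

tau_b = 0.4000 (C=7, D=3), p = 0.483333, fail to reject H0.


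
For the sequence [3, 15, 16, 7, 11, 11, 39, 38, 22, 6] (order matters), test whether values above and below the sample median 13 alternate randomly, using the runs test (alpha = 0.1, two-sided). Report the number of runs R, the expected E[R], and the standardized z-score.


Step 1: Compute median = 13; label A = above, B = below.
Labels in order: BAABBBAAAB  (n_A = 5, n_B = 5)
Step 2: Count runs R = 5.
Step 3: Under H0 (random ordering), E[R] = 2*n_A*n_B/(n_A+n_B) + 1 = 2*5*5/10 + 1 = 6.0000.
        Var[R] = 2*n_A*n_B*(2*n_A*n_B - n_A - n_B) / ((n_A+n_B)^2 * (n_A+n_B-1)) = 2000/900 = 2.2222.
        SD[R] = 1.4907.
Step 4: Continuity-corrected z = (R + 0.5 - E[R]) / SD[R] = (5 + 0.5 - 6.0000) / 1.4907 = -0.3354.
Step 5: Two-sided p-value via normal approximation = 2*(1 - Phi(|z|)) = 0.737316.
Step 6: alpha = 0.1. fail to reject H0.

R = 5, z = -0.3354, p = 0.737316, fail to reject H0.


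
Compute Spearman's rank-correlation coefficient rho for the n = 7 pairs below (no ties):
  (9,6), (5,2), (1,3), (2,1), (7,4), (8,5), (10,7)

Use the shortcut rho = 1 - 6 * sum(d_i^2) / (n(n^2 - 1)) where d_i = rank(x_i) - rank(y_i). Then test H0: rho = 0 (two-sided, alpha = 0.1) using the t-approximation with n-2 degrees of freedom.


Step 1: Rank x and y separately (midranks; no ties here).
rank(x): 9->6, 5->3, 1->1, 2->2, 7->4, 8->5, 10->7
rank(y): 6->6, 2->2, 3->3, 1->1, 4->4, 5->5, 7->7
Step 2: d_i = R_x(i) - R_y(i); compute d_i^2.
  (6-6)^2=0, (3-2)^2=1, (1-3)^2=4, (2-1)^2=1, (4-4)^2=0, (5-5)^2=0, (7-7)^2=0
sum(d^2) = 6.
Step 3: rho = 1 - 6*6 / (7*(7^2 - 1)) = 1 - 36/336 = 0.892857.
Step 4: Under H0, t = rho * sqrt((n-2)/(1-rho^2)) = 4.4333 ~ t(5).
Step 5: Two-sided p-value from the t-distribution with 5 df = 0.006807.
Step 6: alpha = 0.1. reject H0.

rho = 0.8929, p = 0.006807, reject H0 at alpha = 0.1.


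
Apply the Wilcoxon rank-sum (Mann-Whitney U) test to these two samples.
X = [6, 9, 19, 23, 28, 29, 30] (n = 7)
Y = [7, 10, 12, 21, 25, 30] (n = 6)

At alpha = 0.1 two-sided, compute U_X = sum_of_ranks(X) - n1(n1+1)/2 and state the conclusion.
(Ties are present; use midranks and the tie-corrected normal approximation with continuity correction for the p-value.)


Step 1: Combine and sort all 13 observations; assign midranks.
sorted (value, group): (6,X), (7,Y), (9,X), (10,Y), (12,Y), (19,X), (21,Y), (23,X), (25,Y), (28,X), (29,X), (30,X), (30,Y)
ranks: 6->1, 7->2, 9->3, 10->4, 12->5, 19->6, 21->7, 23->8, 25->9, 28->10, 29->11, 30->12.5, 30->12.5
Step 2: Rank sum for X: R1 = 1 + 3 + 6 + 8 + 10 + 11 + 12.5 = 51.5.
Step 3: U_X = R1 - n1(n1+1)/2 = 51.5 - 7*8/2 = 51.5 - 28 = 23.5.
       U_Y = n1*n2 - U_X = 42 - 23.5 = 18.5.
Step 4: Ties are present, so use the tie-corrected normal approximation (with continuity correction) for the p-value.
Step 5: p-value = 0.774796; compare to alpha = 0.1. fail to reject H0.

U_X = 23.5, p = 0.774796, fail to reject H0 at alpha = 0.1.


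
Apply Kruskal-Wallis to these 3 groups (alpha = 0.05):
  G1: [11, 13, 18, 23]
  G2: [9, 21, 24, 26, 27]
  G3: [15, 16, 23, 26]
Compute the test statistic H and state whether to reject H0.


Step 1: Combine all N = 13 observations and assign midranks.
sorted (value, group, rank): (9,G2,1), (11,G1,2), (13,G1,3), (15,G3,4), (16,G3,5), (18,G1,6), (21,G2,7), (23,G1,8.5), (23,G3,8.5), (24,G2,10), (26,G2,11.5), (26,G3,11.5), (27,G2,13)
Step 2: Sum ranks within each group.
R_1 = 19.5 (n_1 = 4)
R_2 = 42.5 (n_2 = 5)
R_3 = 29 (n_3 = 4)
Step 3: H = 12/(N(N+1)) * sum(R_i^2/n_i) - 3(N+1)
     = 12/(13*14) * (19.5^2/4 + 42.5^2/5 + 29^2/4) - 3*14
     = 0.065934 * 666.562 - 42
     = 1.949176.
Step 4: Ties present; correction factor C = 1 - 12/(13^3 - 13) = 0.994505. Corrected H = 1.949176 / 0.994505 = 1.959945.
Step 5: Under H0, H ~ chi^2(2); p-value = 0.375321.
Step 6: alpha = 0.05. fail to reject H0.

H = 1.9599, df = 2, p = 0.375321, fail to reject H0.


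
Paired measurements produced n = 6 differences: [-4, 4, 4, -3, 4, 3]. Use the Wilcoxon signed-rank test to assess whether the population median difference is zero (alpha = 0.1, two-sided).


Step 1: Drop any zero differences (none here) and take |d_i|.
|d| = [4, 4, 4, 3, 4, 3]
Step 2: Midrank |d_i| (ties get averaged ranks).
ranks: |4|->4.5, |4|->4.5, |4|->4.5, |3|->1.5, |4|->4.5, |3|->1.5
Step 3: Attach original signs; sum ranks with positive sign and with negative sign.
W+ = 4.5 + 4.5 + 4.5 + 1.5 = 15
W- = 4.5 + 1.5 = 6
(Check: W+ + W- = 21 should equal n(n+1)/2 = 21.)
Step 4: Test statistic W = min(W+, W-) = 6.
Step 5: Ties in |d|, so use the tie-corrected normal approximation.
        E[W] = n(n+1)/4 = 6*7/4 = 10.5.
        Tie groups: |d|=3 (t=2), |d|=4 (t=4); sum(t^3 - t) = 66.
        Var[W] = n(n+1)(2n+1)/24 - sum(t^3-t)/48 = 546/24 - 66/48 = 21.375.
        z = (W - E[W]) / sqrt(Var[W]) = (6 - 10.5) / 4.6233 = -0.9733.
        Two-sided p = 2*Phi(z) = 0.330390.
Step 6: alpha = 0.1. fail to reject H0.

W+ = 15, W- = 6, W = min = 6, p = 0.330390, fail to reject H0.


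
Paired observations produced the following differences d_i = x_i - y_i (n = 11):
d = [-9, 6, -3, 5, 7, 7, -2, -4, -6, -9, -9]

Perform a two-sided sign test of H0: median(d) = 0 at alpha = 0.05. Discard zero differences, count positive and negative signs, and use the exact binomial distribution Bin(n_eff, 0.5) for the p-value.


Step 1: Discard zero differences. Original n = 11; n_eff = number of nonzero differences = 11.
Nonzero differences (with sign): -9, +6, -3, +5, +7, +7, -2, -4, -6, -9, -9
Step 2: Count signs: positive = 4, negative = 7.
Step 3: Under H0: P(positive) = 0.5, so the number of positives S ~ Bin(11, 0.5).
Step 4: Two-sided exact p-value = sum of Bin(11,0.5) probabilities at or below the observed probability = 0.548828.
Step 5: alpha = 0.05. fail to reject H0.

n_eff = 11, pos = 4, neg = 7, p = 0.548828, fail to reject H0.


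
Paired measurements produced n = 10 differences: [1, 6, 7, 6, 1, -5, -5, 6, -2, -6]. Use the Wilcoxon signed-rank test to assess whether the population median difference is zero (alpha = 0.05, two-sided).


Step 1: Drop any zero differences (none here) and take |d_i|.
|d| = [1, 6, 7, 6, 1, 5, 5, 6, 2, 6]
Step 2: Midrank |d_i| (ties get averaged ranks).
ranks: |1|->1.5, |6|->7.5, |7|->10, |6|->7.5, |1|->1.5, |5|->4.5, |5|->4.5, |6|->7.5, |2|->3, |6|->7.5
Step 3: Attach original signs; sum ranks with positive sign and with negative sign.
W+ = 1.5 + 7.5 + 10 + 7.5 + 1.5 + 7.5 = 35.5
W- = 4.5 + 4.5 + 3 + 7.5 = 19.5
(Check: W+ + W- = 55 should equal n(n+1)/2 = 55.)
Step 4: Test statistic W = min(W+, W-) = 19.5.
Step 5: Ties in |d|, so use the tie-corrected normal approximation.
        E[W] = n(n+1)/4 = 10*11/4 = 27.5.
        Tie groups: |d|=1 (t=2), |d|=5 (t=2), |d|=6 (t=4); sum(t^3 - t) = 72.
        Var[W] = n(n+1)(2n+1)/24 - sum(t^3-t)/48 = 2310/24 - 72/48 = 94.75.
        z = (W - E[W]) / sqrt(Var[W]) = (19.5 - 27.5) / 9.7340 = -0.8219.
        Two-sided p = 2*Phi(z) = 0.411154.
Step 6: alpha = 0.05. fail to reject H0.

W+ = 35.5, W- = 19.5, W = min = 19.5, p = 0.411154, fail to reject H0.


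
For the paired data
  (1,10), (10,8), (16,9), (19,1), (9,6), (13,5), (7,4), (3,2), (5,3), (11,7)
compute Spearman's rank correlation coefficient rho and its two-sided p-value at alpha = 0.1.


Step 1: Rank x and y separately (midranks; no ties here).
rank(x): 1->1, 10->6, 16->9, 19->10, 9->5, 13->8, 7->4, 3->2, 5->3, 11->7
rank(y): 10->10, 8->8, 9->9, 1->1, 6->6, 5->5, 4->4, 2->2, 3->3, 7->7
Step 2: d_i = R_x(i) - R_y(i); compute d_i^2.
  (1-10)^2=81, (6-8)^2=4, (9-9)^2=0, (10-1)^2=81, (5-6)^2=1, (8-5)^2=9, (4-4)^2=0, (2-2)^2=0, (3-3)^2=0, (7-7)^2=0
sum(d^2) = 176.
Step 3: rho = 1 - 6*176 / (10*(10^2 - 1)) = 1 - 1056/990 = -0.066667.
Step 4: Under H0, t = rho * sqrt((n-2)/(1-rho^2)) = -0.1890 ~ t(8).
Step 5: Two-sided p-value from the t-distribution with 8 df = 0.854813.
Step 6: alpha = 0.1. fail to reject H0.

rho = -0.0667, p = 0.854813, fail to reject H0 at alpha = 0.1.


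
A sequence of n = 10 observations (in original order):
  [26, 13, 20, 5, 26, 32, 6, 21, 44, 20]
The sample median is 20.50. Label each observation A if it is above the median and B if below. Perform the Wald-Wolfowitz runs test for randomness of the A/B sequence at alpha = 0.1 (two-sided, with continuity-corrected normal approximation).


Step 1: Compute median = 20.50; label A = above, B = below.
Labels in order: ABBBAABAAB  (n_A = 5, n_B = 5)
Step 2: Count runs R = 6.
Step 3: Under H0 (random ordering), E[R] = 2*n_A*n_B/(n_A+n_B) + 1 = 2*5*5/10 + 1 = 6.0000.
        Var[R] = 2*n_A*n_B*(2*n_A*n_B - n_A - n_B) / ((n_A+n_B)^2 * (n_A+n_B-1)) = 2000/900 = 2.2222.
        SD[R] = 1.4907.
Step 4: R = E[R], so z = 0 with no continuity correction.
Step 5: Two-sided p-value via normal approximation = 2*(1 - Phi(|z|)) = 1.000000.
Step 6: alpha = 0.1. fail to reject H0.

R = 6, z = 0.0000, p = 1.000000, fail to reject H0.


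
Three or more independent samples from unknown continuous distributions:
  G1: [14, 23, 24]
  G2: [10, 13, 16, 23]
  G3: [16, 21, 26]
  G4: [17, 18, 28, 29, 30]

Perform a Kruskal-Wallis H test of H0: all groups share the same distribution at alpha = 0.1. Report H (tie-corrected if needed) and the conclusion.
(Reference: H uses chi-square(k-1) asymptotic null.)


Step 1: Combine all N = 15 observations and assign midranks.
sorted (value, group, rank): (10,G2,1), (13,G2,2), (14,G1,3), (16,G2,4.5), (16,G3,4.5), (17,G4,6), (18,G4,7), (21,G3,8), (23,G1,9.5), (23,G2,9.5), (24,G1,11), (26,G3,12), (28,G4,13), (29,G4,14), (30,G4,15)
Step 2: Sum ranks within each group.
R_1 = 23.5 (n_1 = 3)
R_2 = 17 (n_2 = 4)
R_3 = 24.5 (n_3 = 3)
R_4 = 55 (n_4 = 5)
Step 3: H = 12/(N(N+1)) * sum(R_i^2/n_i) - 3(N+1)
     = 12/(15*16) * (23.5^2/3 + 17^2/4 + 24.5^2/3 + 55^2/5) - 3*16
     = 0.050000 * 1061.42 - 48
     = 5.070833.
Step 4: Ties present; correction factor C = 1 - 12/(15^3 - 15) = 0.996429. Corrected H = 5.070833 / 0.996429 = 5.089008.
Step 5: Under H0, H ~ chi^2(3); p-value = 0.165394.
Step 6: alpha = 0.1. fail to reject H0.

H = 5.0890, df = 3, p = 0.165394, fail to reject H0.


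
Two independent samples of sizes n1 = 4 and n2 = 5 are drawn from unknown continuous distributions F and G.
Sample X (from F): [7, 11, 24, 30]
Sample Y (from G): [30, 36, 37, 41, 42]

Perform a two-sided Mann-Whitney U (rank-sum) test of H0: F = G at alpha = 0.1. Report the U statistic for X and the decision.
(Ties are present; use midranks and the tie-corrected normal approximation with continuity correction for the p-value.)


Step 1: Combine and sort all 9 observations; assign midranks.
sorted (value, group): (7,X), (11,X), (24,X), (30,X), (30,Y), (36,Y), (37,Y), (41,Y), (42,Y)
ranks: 7->1, 11->2, 24->3, 30->4.5, 30->4.5, 36->6, 37->7, 41->8, 42->9
Step 2: Rank sum for X: R1 = 1 + 2 + 3 + 4.5 = 10.5.
Step 3: U_X = R1 - n1(n1+1)/2 = 10.5 - 4*5/2 = 10.5 - 10 = 0.5.
       U_Y = n1*n2 - U_X = 20 - 0.5 = 19.5.
Step 4: Ties are present, so use the tie-corrected normal approximation (with continuity correction) for the p-value.
Step 5: p-value = 0.026844; compare to alpha = 0.1. reject H0.

U_X = 0.5, p = 0.026844, reject H0 at alpha = 0.1.


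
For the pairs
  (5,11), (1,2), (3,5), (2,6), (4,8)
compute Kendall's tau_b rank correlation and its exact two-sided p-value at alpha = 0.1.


Step 1: Enumerate the 10 unordered pairs (i,j) with i<j and classify each by sign(x_j-x_i) * sign(y_j-y_i).
  (1,2):dx=-4,dy=-9->C; (1,3):dx=-2,dy=-6->C; (1,4):dx=-3,dy=-5->C; (1,5):dx=-1,dy=-3->C
  (2,3):dx=+2,dy=+3->C; (2,4):dx=+1,dy=+4->C; (2,5):dx=+3,dy=+6->C; (3,4):dx=-1,dy=+1->D
  (3,5):dx=+1,dy=+3->C; (4,5):dx=+2,dy=+2->C
Step 2: C = 9, D = 1, total pairs = 10.
Step 3: tau = (C - D)/(n(n-1)/2) = (9 - 1)/10 = 0.800000.
Step 4: Exact two-sided p-value (enumerate n! = 120 permutations of y under H0): p = 0.083333.
Step 5: alpha = 0.1. reject H0.

tau_b = 0.8000 (C=9, D=1), p = 0.083333, reject H0.


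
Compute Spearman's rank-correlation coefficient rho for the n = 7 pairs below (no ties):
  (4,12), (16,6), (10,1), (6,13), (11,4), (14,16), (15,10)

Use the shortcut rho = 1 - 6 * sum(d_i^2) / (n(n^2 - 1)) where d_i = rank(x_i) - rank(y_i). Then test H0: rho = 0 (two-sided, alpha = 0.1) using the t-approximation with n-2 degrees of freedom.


Step 1: Rank x and y separately (midranks; no ties here).
rank(x): 4->1, 16->7, 10->3, 6->2, 11->4, 14->5, 15->6
rank(y): 12->5, 6->3, 1->1, 13->6, 4->2, 16->7, 10->4
Step 2: d_i = R_x(i) - R_y(i); compute d_i^2.
  (1-5)^2=16, (7-3)^2=16, (3-1)^2=4, (2-6)^2=16, (4-2)^2=4, (5-7)^2=4, (6-4)^2=4
sum(d^2) = 64.
Step 3: rho = 1 - 6*64 / (7*(7^2 - 1)) = 1 - 384/336 = -0.142857.
Step 4: Under H0, t = rho * sqrt((n-2)/(1-rho^2)) = -0.3227 ~ t(5).
Step 5: Two-sided p-value from the t-distribution with 5 df = 0.759945.
Step 6: alpha = 0.1. fail to reject H0.

rho = -0.1429, p = 0.759945, fail to reject H0 at alpha = 0.1.


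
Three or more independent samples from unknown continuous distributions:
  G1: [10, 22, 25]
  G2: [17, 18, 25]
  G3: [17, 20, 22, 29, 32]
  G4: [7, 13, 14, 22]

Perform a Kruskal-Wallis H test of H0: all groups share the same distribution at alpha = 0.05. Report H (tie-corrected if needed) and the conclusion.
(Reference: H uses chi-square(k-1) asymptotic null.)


Step 1: Combine all N = 15 observations and assign midranks.
sorted (value, group, rank): (7,G4,1), (10,G1,2), (13,G4,3), (14,G4,4), (17,G2,5.5), (17,G3,5.5), (18,G2,7), (20,G3,8), (22,G1,10), (22,G3,10), (22,G4,10), (25,G1,12.5), (25,G2,12.5), (29,G3,14), (32,G3,15)
Step 2: Sum ranks within each group.
R_1 = 24.5 (n_1 = 3)
R_2 = 25 (n_2 = 3)
R_3 = 52.5 (n_3 = 5)
R_4 = 18 (n_4 = 4)
Step 3: H = 12/(N(N+1)) * sum(R_i^2/n_i) - 3(N+1)
     = 12/(15*16) * (24.5^2/3 + 25^2/3 + 52.5^2/5 + 18^2/4) - 3*16
     = 0.050000 * 1040.67 - 48
     = 4.033333.
Step 4: Ties present; correction factor C = 1 - 36/(15^3 - 15) = 0.989286. Corrected H = 4.033333 / 0.989286 = 4.077016.
Step 5: Under H0, H ~ chi^2(3); p-value = 0.253267.
Step 6: alpha = 0.05. fail to reject H0.

H = 4.0770, df = 3, p = 0.253267, fail to reject H0.


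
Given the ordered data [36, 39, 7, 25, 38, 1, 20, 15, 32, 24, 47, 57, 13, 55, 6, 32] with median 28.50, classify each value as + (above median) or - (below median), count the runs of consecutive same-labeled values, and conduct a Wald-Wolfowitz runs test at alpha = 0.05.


Step 1: Compute median = 28.50; label A = above, B = below.
Labels in order: AABBABBBABAABABA  (n_A = 8, n_B = 8)
Step 2: Count runs R = 11.
Step 3: Under H0 (random ordering), E[R] = 2*n_A*n_B/(n_A+n_B) + 1 = 2*8*8/16 + 1 = 9.0000.
        Var[R] = 2*n_A*n_B*(2*n_A*n_B - n_A - n_B) / ((n_A+n_B)^2 * (n_A+n_B-1)) = 14336/3840 = 3.7333.
        SD[R] = 1.9322.
Step 4: Continuity-corrected z = (R - 0.5 - E[R]) / SD[R] = (11 - 0.5 - 9.0000) / 1.9322 = 0.7763.
Step 5: Two-sided p-value via normal approximation = 2*(1 - Phi(|z|)) = 0.437558.
Step 6: alpha = 0.05. fail to reject H0.

R = 11, z = 0.7763, p = 0.437558, fail to reject H0.


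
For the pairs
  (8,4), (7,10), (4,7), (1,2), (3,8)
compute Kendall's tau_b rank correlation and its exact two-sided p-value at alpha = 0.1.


Step 1: Enumerate the 10 unordered pairs (i,j) with i<j and classify each by sign(x_j-x_i) * sign(y_j-y_i).
  (1,2):dx=-1,dy=+6->D; (1,3):dx=-4,dy=+3->D; (1,4):dx=-7,dy=-2->C; (1,5):dx=-5,dy=+4->D
  (2,3):dx=-3,dy=-3->C; (2,4):dx=-6,dy=-8->C; (2,5):dx=-4,dy=-2->C; (3,4):dx=-3,dy=-5->C
  (3,5):dx=-1,dy=+1->D; (4,5):dx=+2,dy=+6->C
Step 2: C = 6, D = 4, total pairs = 10.
Step 3: tau = (C - D)/(n(n-1)/2) = (6 - 4)/10 = 0.200000.
Step 4: Exact two-sided p-value (enumerate n! = 120 permutations of y under H0): p = 0.816667.
Step 5: alpha = 0.1. fail to reject H0.

tau_b = 0.2000 (C=6, D=4), p = 0.816667, fail to reject H0.


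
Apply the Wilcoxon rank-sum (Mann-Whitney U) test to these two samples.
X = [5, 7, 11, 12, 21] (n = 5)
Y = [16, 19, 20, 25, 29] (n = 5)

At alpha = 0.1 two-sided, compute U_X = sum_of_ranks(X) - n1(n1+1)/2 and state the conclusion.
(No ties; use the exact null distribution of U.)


Step 1: Combine and sort all 10 observations; assign midranks.
sorted (value, group): (5,X), (7,X), (11,X), (12,X), (16,Y), (19,Y), (20,Y), (21,X), (25,Y), (29,Y)
ranks: 5->1, 7->2, 11->3, 12->4, 16->5, 19->6, 20->7, 21->8, 25->9, 29->10
Step 2: Rank sum for X: R1 = 1 + 2 + 3 + 4 + 8 = 18.
Step 3: U_X = R1 - n1(n1+1)/2 = 18 - 5*6/2 = 18 - 15 = 3.
       U_Y = n1*n2 - U_X = 25 - 3 = 22.
Step 4: No ties, so the exact null distribution of U (based on enumerating the C(10,5) = 252 equally likely rank assignments) gives the two-sided p-value.
Step 5: p-value = 0.055556; compare to alpha = 0.1. reject H0.

U_X = 3, p = 0.055556, reject H0 at alpha = 0.1.


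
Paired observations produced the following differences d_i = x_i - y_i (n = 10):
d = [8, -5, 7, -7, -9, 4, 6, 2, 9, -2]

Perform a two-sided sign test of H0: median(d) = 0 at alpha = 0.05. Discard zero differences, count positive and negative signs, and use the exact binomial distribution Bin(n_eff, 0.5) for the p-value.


Step 1: Discard zero differences. Original n = 10; n_eff = number of nonzero differences = 10.
Nonzero differences (with sign): +8, -5, +7, -7, -9, +4, +6, +2, +9, -2
Step 2: Count signs: positive = 6, negative = 4.
Step 3: Under H0: P(positive) = 0.5, so the number of positives S ~ Bin(10, 0.5).
Step 4: Two-sided exact p-value = sum of Bin(10,0.5) probabilities at or below the observed probability = 0.753906.
Step 5: alpha = 0.05. fail to reject H0.

n_eff = 10, pos = 6, neg = 4, p = 0.753906, fail to reject H0.


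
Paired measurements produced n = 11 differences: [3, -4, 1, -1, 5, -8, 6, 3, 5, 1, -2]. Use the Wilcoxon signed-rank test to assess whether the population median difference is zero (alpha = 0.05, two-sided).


Step 1: Drop any zero differences (none here) and take |d_i|.
|d| = [3, 4, 1, 1, 5, 8, 6, 3, 5, 1, 2]
Step 2: Midrank |d_i| (ties get averaged ranks).
ranks: |3|->5.5, |4|->7, |1|->2, |1|->2, |5|->8.5, |8|->11, |6|->10, |3|->5.5, |5|->8.5, |1|->2, |2|->4
Step 3: Attach original signs; sum ranks with positive sign and with negative sign.
W+ = 5.5 + 2 + 8.5 + 10 + 5.5 + 8.5 + 2 = 42
W- = 7 + 2 + 11 + 4 = 24
(Check: W+ + W- = 66 should equal n(n+1)/2 = 66.)
Step 4: Test statistic W = min(W+, W-) = 24.
Step 5: Ties in |d|, so use the tie-corrected normal approximation.
        E[W] = n(n+1)/4 = 11*12/4 = 33.
        Tie groups: |d|=1 (t=3), |d|=3 (t=2), |d|=5 (t=2); sum(t^3 - t) = 36.
        Var[W] = n(n+1)(2n+1)/24 - sum(t^3-t)/48 = 3036/24 - 36/48 = 125.75.
        z = (W - E[W]) / sqrt(Var[W]) = (24 - 33) / 11.2138 = -0.8026.
        Two-sided p = 2*Phi(z) = 0.422217.
Step 6: alpha = 0.05. fail to reject H0.

W+ = 42, W- = 24, W = min = 24, p = 0.422217, fail to reject H0.


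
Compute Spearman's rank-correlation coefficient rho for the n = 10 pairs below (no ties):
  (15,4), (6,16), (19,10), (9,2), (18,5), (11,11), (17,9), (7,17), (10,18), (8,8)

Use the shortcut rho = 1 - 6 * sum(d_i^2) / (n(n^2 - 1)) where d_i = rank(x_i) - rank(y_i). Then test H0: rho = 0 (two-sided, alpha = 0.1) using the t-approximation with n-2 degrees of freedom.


Step 1: Rank x and y separately (midranks; no ties here).
rank(x): 15->7, 6->1, 19->10, 9->4, 18->9, 11->6, 17->8, 7->2, 10->5, 8->3
rank(y): 4->2, 16->8, 10->6, 2->1, 5->3, 11->7, 9->5, 17->9, 18->10, 8->4
Step 2: d_i = R_x(i) - R_y(i); compute d_i^2.
  (7-2)^2=25, (1-8)^2=49, (10-6)^2=16, (4-1)^2=9, (9-3)^2=36, (6-7)^2=1, (8-5)^2=9, (2-9)^2=49, (5-10)^2=25, (3-4)^2=1
sum(d^2) = 220.
Step 3: rho = 1 - 6*220 / (10*(10^2 - 1)) = 1 - 1320/990 = -0.333333.
Step 4: Under H0, t = rho * sqrt((n-2)/(1-rho^2)) = -1.0000 ~ t(8).
Step 5: Two-sided p-value from the t-distribution with 8 df = 0.346594.
Step 6: alpha = 0.1. fail to reject H0.

rho = -0.3333, p = 0.346594, fail to reject H0 at alpha = 0.1.


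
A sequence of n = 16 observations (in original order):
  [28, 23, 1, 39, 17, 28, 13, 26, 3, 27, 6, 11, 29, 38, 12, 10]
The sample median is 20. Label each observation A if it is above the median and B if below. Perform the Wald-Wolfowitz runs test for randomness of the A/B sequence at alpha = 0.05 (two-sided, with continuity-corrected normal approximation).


Step 1: Compute median = 20; label A = above, B = below.
Labels in order: AABABABABABBAABB  (n_A = 8, n_B = 8)
Step 2: Count runs R = 12.
Step 3: Under H0 (random ordering), E[R] = 2*n_A*n_B/(n_A+n_B) + 1 = 2*8*8/16 + 1 = 9.0000.
        Var[R] = 2*n_A*n_B*(2*n_A*n_B - n_A - n_B) / ((n_A+n_B)^2 * (n_A+n_B-1)) = 14336/3840 = 3.7333.
        SD[R] = 1.9322.
Step 4: Continuity-corrected z = (R - 0.5 - E[R]) / SD[R] = (12 - 0.5 - 9.0000) / 1.9322 = 1.2939.
Step 5: Two-sided p-value via normal approximation = 2*(1 - Phi(|z|)) = 0.195709.
Step 6: alpha = 0.05. fail to reject H0.

R = 12, z = 1.2939, p = 0.195709, fail to reject H0.


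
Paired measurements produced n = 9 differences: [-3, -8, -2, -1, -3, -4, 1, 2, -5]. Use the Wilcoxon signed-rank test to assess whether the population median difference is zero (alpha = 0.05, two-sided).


Step 1: Drop any zero differences (none here) and take |d_i|.
|d| = [3, 8, 2, 1, 3, 4, 1, 2, 5]
Step 2: Midrank |d_i| (ties get averaged ranks).
ranks: |3|->5.5, |8|->9, |2|->3.5, |1|->1.5, |3|->5.5, |4|->7, |1|->1.5, |2|->3.5, |5|->8
Step 3: Attach original signs; sum ranks with positive sign and with negative sign.
W+ = 1.5 + 3.5 = 5
W- = 5.5 + 9 + 3.5 + 1.5 + 5.5 + 7 + 8 = 40
(Check: W+ + W- = 45 should equal n(n+1)/2 = 45.)
Step 4: Test statistic W = min(W+, W-) = 5.
Step 5: Ties in |d|, so use the tie-corrected normal approximation.
        E[W] = n(n+1)/4 = 9*10/4 = 22.5.
        Tie groups: |d|=1 (t=2), |d|=2 (t=2), |d|=3 (t=2); sum(t^3 - t) = 18.
        Var[W] = n(n+1)(2n+1)/24 - sum(t^3-t)/48 = 1710/24 - 18/48 = 70.875.
        z = (W - E[W]) / sqrt(Var[W]) = (5 - 22.5) / 8.4187 = -2.0787.
        Two-sided p = 2*Phi(z) = 0.037645.
Step 6: alpha = 0.05. reject H0.

W+ = 5, W- = 40, W = min = 5, p = 0.037645, reject H0.


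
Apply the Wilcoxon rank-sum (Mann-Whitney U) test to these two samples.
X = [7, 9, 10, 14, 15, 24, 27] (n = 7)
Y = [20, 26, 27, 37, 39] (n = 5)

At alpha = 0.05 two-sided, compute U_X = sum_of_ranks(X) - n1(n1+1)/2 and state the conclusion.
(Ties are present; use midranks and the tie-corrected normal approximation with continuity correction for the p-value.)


Step 1: Combine and sort all 12 observations; assign midranks.
sorted (value, group): (7,X), (9,X), (10,X), (14,X), (15,X), (20,Y), (24,X), (26,Y), (27,X), (27,Y), (37,Y), (39,Y)
ranks: 7->1, 9->2, 10->3, 14->4, 15->5, 20->6, 24->7, 26->8, 27->9.5, 27->9.5, 37->11, 39->12
Step 2: Rank sum for X: R1 = 1 + 2 + 3 + 4 + 5 + 7 + 9.5 = 31.5.
Step 3: U_X = R1 - n1(n1+1)/2 = 31.5 - 7*8/2 = 31.5 - 28 = 3.5.
       U_Y = n1*n2 - U_X = 35 - 3.5 = 31.5.
Step 4: Ties are present, so use the tie-corrected normal approximation (with continuity correction) for the p-value.
Step 5: p-value = 0.028075; compare to alpha = 0.05. reject H0.

U_X = 3.5, p = 0.028075, reject H0 at alpha = 0.05.


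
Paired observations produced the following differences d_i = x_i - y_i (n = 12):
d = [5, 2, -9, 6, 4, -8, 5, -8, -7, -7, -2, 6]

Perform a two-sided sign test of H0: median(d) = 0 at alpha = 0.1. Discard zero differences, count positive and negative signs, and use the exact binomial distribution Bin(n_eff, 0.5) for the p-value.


Step 1: Discard zero differences. Original n = 12; n_eff = number of nonzero differences = 12.
Nonzero differences (with sign): +5, +2, -9, +6, +4, -8, +5, -8, -7, -7, -2, +6
Step 2: Count signs: positive = 6, negative = 6.
Step 3: Under H0: P(positive) = 0.5, so the number of positives S ~ Bin(12, 0.5).
Step 4: Two-sided exact p-value = sum of Bin(12,0.5) probabilities at or below the observed probability = 1.000000.
Step 5: alpha = 0.1. fail to reject H0.

n_eff = 12, pos = 6, neg = 6, p = 1.000000, fail to reject H0.


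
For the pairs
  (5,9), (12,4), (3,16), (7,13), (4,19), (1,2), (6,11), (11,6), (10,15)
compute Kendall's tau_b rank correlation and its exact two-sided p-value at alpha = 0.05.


Step 1: Enumerate the 36 unordered pairs (i,j) with i<j and classify each by sign(x_j-x_i) * sign(y_j-y_i).
  (1,2):dx=+7,dy=-5->D; (1,3):dx=-2,dy=+7->D; (1,4):dx=+2,dy=+4->C; (1,5):dx=-1,dy=+10->D
  (1,6):dx=-4,dy=-7->C; (1,7):dx=+1,dy=+2->C; (1,8):dx=+6,dy=-3->D; (1,9):dx=+5,dy=+6->C
  (2,3):dx=-9,dy=+12->D; (2,4):dx=-5,dy=+9->D; (2,5):dx=-8,dy=+15->D; (2,6):dx=-11,dy=-2->C
  (2,7):dx=-6,dy=+7->D; (2,8):dx=-1,dy=+2->D; (2,9):dx=-2,dy=+11->D; (3,4):dx=+4,dy=-3->D
  (3,5):dx=+1,dy=+3->C; (3,6):dx=-2,dy=-14->C; (3,7):dx=+3,dy=-5->D; (3,8):dx=+8,dy=-10->D
  (3,9):dx=+7,dy=-1->D; (4,5):dx=-3,dy=+6->D; (4,6):dx=-6,dy=-11->C; (4,7):dx=-1,dy=-2->C
  (4,8):dx=+4,dy=-7->D; (4,9):dx=+3,dy=+2->C; (5,6):dx=-3,dy=-17->C; (5,7):dx=+2,dy=-8->D
  (5,8):dx=+7,dy=-13->D; (5,9):dx=+6,dy=-4->D; (6,7):dx=+5,dy=+9->C; (6,8):dx=+10,dy=+4->C
  (6,9):dx=+9,dy=+13->C; (7,8):dx=+5,dy=-5->D; (7,9):dx=+4,dy=+4->C; (8,9):dx=-1,dy=+9->D
Step 2: C = 15, D = 21, total pairs = 36.
Step 3: tau = (C - D)/(n(n-1)/2) = (15 - 21)/36 = -0.166667.
Step 4: Exact two-sided p-value (enumerate n! = 362880 permutations of y under H0): p = 0.612202.
Step 5: alpha = 0.05. fail to reject H0.

tau_b = -0.1667 (C=15, D=21), p = 0.612202, fail to reject H0.


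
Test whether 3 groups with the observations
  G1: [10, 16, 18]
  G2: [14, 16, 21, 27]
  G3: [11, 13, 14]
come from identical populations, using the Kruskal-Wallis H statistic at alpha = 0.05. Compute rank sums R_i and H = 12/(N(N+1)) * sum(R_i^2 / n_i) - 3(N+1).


Step 1: Combine all N = 10 observations and assign midranks.
sorted (value, group, rank): (10,G1,1), (11,G3,2), (13,G3,3), (14,G2,4.5), (14,G3,4.5), (16,G1,6.5), (16,G2,6.5), (18,G1,8), (21,G2,9), (27,G2,10)
Step 2: Sum ranks within each group.
R_1 = 15.5 (n_1 = 3)
R_2 = 30 (n_2 = 4)
R_3 = 9.5 (n_3 = 3)
Step 3: H = 12/(N(N+1)) * sum(R_i^2/n_i) - 3(N+1)
     = 12/(10*11) * (15.5^2/3 + 30^2/4 + 9.5^2/3) - 3*11
     = 0.109091 * 335.167 - 33
     = 3.563636.
Step 4: Ties present; correction factor C = 1 - 12/(10^3 - 10) = 0.987879. Corrected H = 3.563636 / 0.987879 = 3.607362.
Step 5: Under H0, H ~ chi^2(2); p-value = 0.164692.
Step 6: alpha = 0.05. fail to reject H0.

H = 3.6074, df = 2, p = 0.164692, fail to reject H0.


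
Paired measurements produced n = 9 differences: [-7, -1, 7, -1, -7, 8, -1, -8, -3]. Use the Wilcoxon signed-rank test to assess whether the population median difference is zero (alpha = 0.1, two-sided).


Step 1: Drop any zero differences (none here) and take |d_i|.
|d| = [7, 1, 7, 1, 7, 8, 1, 8, 3]
Step 2: Midrank |d_i| (ties get averaged ranks).
ranks: |7|->6, |1|->2, |7|->6, |1|->2, |7|->6, |8|->8.5, |1|->2, |8|->8.5, |3|->4
Step 3: Attach original signs; sum ranks with positive sign and with negative sign.
W+ = 6 + 8.5 = 14.5
W- = 6 + 2 + 2 + 6 + 2 + 8.5 + 4 = 30.5
(Check: W+ + W- = 45 should equal n(n+1)/2 = 45.)
Step 4: Test statistic W = min(W+, W-) = 14.5.
Step 5: Ties in |d|, so use the tie-corrected normal approximation.
        E[W] = n(n+1)/4 = 9*10/4 = 22.5.
        Tie groups: |d|=1 (t=3), |d|=7 (t=3), |d|=8 (t=2); sum(t^3 - t) = 54.
        Var[W] = n(n+1)(2n+1)/24 - sum(t^3-t)/48 = 1710/24 - 54/48 = 70.125.
        z = (W - E[W]) / sqrt(Var[W]) = (14.5 - 22.5) / 8.3741 = -0.9553.
        Two-sided p = 2*Phi(z) = 0.339411.
Step 6: alpha = 0.1. fail to reject H0.

W+ = 14.5, W- = 30.5, W = min = 14.5, p = 0.339411, fail to reject H0.


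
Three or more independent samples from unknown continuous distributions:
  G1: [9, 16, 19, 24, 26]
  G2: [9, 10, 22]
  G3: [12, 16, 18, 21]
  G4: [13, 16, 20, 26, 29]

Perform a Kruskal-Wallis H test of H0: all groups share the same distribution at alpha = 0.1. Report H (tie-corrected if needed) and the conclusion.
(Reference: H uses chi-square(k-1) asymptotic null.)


Step 1: Combine all N = 17 observations and assign midranks.
sorted (value, group, rank): (9,G1,1.5), (9,G2,1.5), (10,G2,3), (12,G3,4), (13,G4,5), (16,G1,7), (16,G3,7), (16,G4,7), (18,G3,9), (19,G1,10), (20,G4,11), (21,G3,12), (22,G2,13), (24,G1,14), (26,G1,15.5), (26,G4,15.5), (29,G4,17)
Step 2: Sum ranks within each group.
R_1 = 48 (n_1 = 5)
R_2 = 17.5 (n_2 = 3)
R_3 = 32 (n_3 = 4)
R_4 = 55.5 (n_4 = 5)
Step 3: H = 12/(N(N+1)) * sum(R_i^2/n_i) - 3(N+1)
     = 12/(17*18) * (48^2/5 + 17.5^2/3 + 32^2/4 + 55.5^2/5) - 3*18
     = 0.039216 * 1434.93 - 54
     = 2.271895.
Step 4: Ties present; correction factor C = 1 - 36/(17^3 - 17) = 0.992647. Corrected H = 2.271895 / 0.992647 = 2.288724.
Step 5: Under H0, H ~ chi^2(3); p-value = 0.514684.
Step 6: alpha = 0.1. fail to reject H0.

H = 2.2887, df = 3, p = 0.514684, fail to reject H0.


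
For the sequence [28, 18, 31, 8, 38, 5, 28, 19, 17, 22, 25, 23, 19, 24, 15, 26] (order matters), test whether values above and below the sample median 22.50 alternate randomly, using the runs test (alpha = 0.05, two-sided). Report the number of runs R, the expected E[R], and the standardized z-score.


Step 1: Compute median = 22.50; label A = above, B = below.
Labels in order: ABABABABBBAABABA  (n_A = 8, n_B = 8)
Step 2: Count runs R = 13.
Step 3: Under H0 (random ordering), E[R] = 2*n_A*n_B/(n_A+n_B) + 1 = 2*8*8/16 + 1 = 9.0000.
        Var[R] = 2*n_A*n_B*(2*n_A*n_B - n_A - n_B) / ((n_A+n_B)^2 * (n_A+n_B-1)) = 14336/3840 = 3.7333.
        SD[R] = 1.9322.
Step 4: Continuity-corrected z = (R - 0.5 - E[R]) / SD[R] = (13 - 0.5 - 9.0000) / 1.9322 = 1.8114.
Step 5: Two-sided p-value via normal approximation = 2*(1 - Phi(|z|)) = 0.070076.
Step 6: alpha = 0.05. fail to reject H0.

R = 13, z = 1.8114, p = 0.070076, fail to reject H0.


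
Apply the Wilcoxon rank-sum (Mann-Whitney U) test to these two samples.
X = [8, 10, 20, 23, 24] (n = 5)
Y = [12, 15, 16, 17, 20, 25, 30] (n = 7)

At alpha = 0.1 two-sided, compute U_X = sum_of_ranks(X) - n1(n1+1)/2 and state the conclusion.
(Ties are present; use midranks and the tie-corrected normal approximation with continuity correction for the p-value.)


Step 1: Combine and sort all 12 observations; assign midranks.
sorted (value, group): (8,X), (10,X), (12,Y), (15,Y), (16,Y), (17,Y), (20,X), (20,Y), (23,X), (24,X), (25,Y), (30,Y)
ranks: 8->1, 10->2, 12->3, 15->4, 16->5, 17->6, 20->7.5, 20->7.5, 23->9, 24->10, 25->11, 30->12
Step 2: Rank sum for X: R1 = 1 + 2 + 7.5 + 9 + 10 = 29.5.
Step 3: U_X = R1 - n1(n1+1)/2 = 29.5 - 5*6/2 = 29.5 - 15 = 14.5.
       U_Y = n1*n2 - U_X = 35 - 14.5 = 20.5.
Step 4: Ties are present, so use the tie-corrected normal approximation (with continuity correction) for the p-value.
Step 5: p-value = 0.684221; compare to alpha = 0.1. fail to reject H0.

U_X = 14.5, p = 0.684221, fail to reject H0 at alpha = 0.1.


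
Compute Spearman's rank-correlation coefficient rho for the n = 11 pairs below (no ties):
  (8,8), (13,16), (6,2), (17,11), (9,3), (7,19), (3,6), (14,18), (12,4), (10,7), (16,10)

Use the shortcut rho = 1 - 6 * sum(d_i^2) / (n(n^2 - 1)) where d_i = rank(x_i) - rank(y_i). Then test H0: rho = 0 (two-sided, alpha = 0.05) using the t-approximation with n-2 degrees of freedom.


Step 1: Rank x and y separately (midranks; no ties here).
rank(x): 8->4, 13->8, 6->2, 17->11, 9->5, 7->3, 3->1, 14->9, 12->7, 10->6, 16->10
rank(y): 8->6, 16->9, 2->1, 11->8, 3->2, 19->11, 6->4, 18->10, 4->3, 7->5, 10->7
Step 2: d_i = R_x(i) - R_y(i); compute d_i^2.
  (4-6)^2=4, (8-9)^2=1, (2-1)^2=1, (11-8)^2=9, (5-2)^2=9, (3-11)^2=64, (1-4)^2=9, (9-10)^2=1, (7-3)^2=16, (6-5)^2=1, (10-7)^2=9
sum(d^2) = 124.
Step 3: rho = 1 - 6*124 / (11*(11^2 - 1)) = 1 - 744/1320 = 0.436364.
Step 4: Under H0, t = rho * sqrt((n-2)/(1-rho^2)) = 1.4549 ~ t(9).
Step 5: Two-sided p-value from the t-distribution with 9 df = 0.179665.
Step 6: alpha = 0.05. fail to reject H0.

rho = 0.4364, p = 0.179665, fail to reject H0 at alpha = 0.05.


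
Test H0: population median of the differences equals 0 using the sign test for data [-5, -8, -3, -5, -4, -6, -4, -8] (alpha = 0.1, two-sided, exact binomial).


Step 1: Discard zero differences. Original n = 8; n_eff = number of nonzero differences = 8.
Nonzero differences (with sign): -5, -8, -3, -5, -4, -6, -4, -8
Step 2: Count signs: positive = 0, negative = 8.
Step 3: Under H0: P(positive) = 0.5, so the number of positives S ~ Bin(8, 0.5).
Step 4: Two-sided exact p-value = sum of Bin(8,0.5) probabilities at or below the observed probability = 0.007812.
Step 5: alpha = 0.1. reject H0.

n_eff = 8, pos = 0, neg = 8, p = 0.007812, reject H0.


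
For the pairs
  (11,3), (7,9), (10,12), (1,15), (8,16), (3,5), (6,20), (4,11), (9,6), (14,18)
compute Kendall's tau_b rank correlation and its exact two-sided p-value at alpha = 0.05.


Step 1: Enumerate the 45 unordered pairs (i,j) with i<j and classify each by sign(x_j-x_i) * sign(y_j-y_i).
  (1,2):dx=-4,dy=+6->D; (1,3):dx=-1,dy=+9->D; (1,4):dx=-10,dy=+12->D; (1,5):dx=-3,dy=+13->D
  (1,6):dx=-8,dy=+2->D; (1,7):dx=-5,dy=+17->D; (1,8):dx=-7,dy=+8->D; (1,9):dx=-2,dy=+3->D
  (1,10):dx=+3,dy=+15->C; (2,3):dx=+3,dy=+3->C; (2,4):dx=-6,dy=+6->D; (2,5):dx=+1,dy=+7->C
  (2,6):dx=-4,dy=-4->C; (2,7):dx=-1,dy=+11->D; (2,8):dx=-3,dy=+2->D; (2,9):dx=+2,dy=-3->D
  (2,10):dx=+7,dy=+9->C; (3,4):dx=-9,dy=+3->D; (3,5):dx=-2,dy=+4->D; (3,6):dx=-7,dy=-7->C
  (3,7):dx=-4,dy=+8->D; (3,8):dx=-6,dy=-1->C; (3,9):dx=-1,dy=-6->C; (3,10):dx=+4,dy=+6->C
  (4,5):dx=+7,dy=+1->C; (4,6):dx=+2,dy=-10->D; (4,7):dx=+5,dy=+5->C; (4,8):dx=+3,dy=-4->D
  (4,9):dx=+8,dy=-9->D; (4,10):dx=+13,dy=+3->C; (5,6):dx=-5,dy=-11->C; (5,7):dx=-2,dy=+4->D
  (5,8):dx=-4,dy=-5->C; (5,9):dx=+1,dy=-10->D; (5,10):dx=+6,dy=+2->C; (6,7):dx=+3,dy=+15->C
  (6,8):dx=+1,dy=+6->C; (6,9):dx=+6,dy=+1->C; (6,10):dx=+11,dy=+13->C; (7,8):dx=-2,dy=-9->C
  (7,9):dx=+3,dy=-14->D; (7,10):dx=+8,dy=-2->D; (8,9):dx=+5,dy=-5->D; (8,10):dx=+10,dy=+7->C
  (9,10):dx=+5,dy=+12->C
Step 2: C = 22, D = 23, total pairs = 45.
Step 3: tau = (C - D)/(n(n-1)/2) = (22 - 23)/45 = -0.022222.
Step 4: Exact two-sided p-value (enumerate n! = 3628800 permutations of y under H0): p = 1.000000.
Step 5: alpha = 0.05. fail to reject H0.

tau_b = -0.0222 (C=22, D=23), p = 1.000000, fail to reject H0.
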